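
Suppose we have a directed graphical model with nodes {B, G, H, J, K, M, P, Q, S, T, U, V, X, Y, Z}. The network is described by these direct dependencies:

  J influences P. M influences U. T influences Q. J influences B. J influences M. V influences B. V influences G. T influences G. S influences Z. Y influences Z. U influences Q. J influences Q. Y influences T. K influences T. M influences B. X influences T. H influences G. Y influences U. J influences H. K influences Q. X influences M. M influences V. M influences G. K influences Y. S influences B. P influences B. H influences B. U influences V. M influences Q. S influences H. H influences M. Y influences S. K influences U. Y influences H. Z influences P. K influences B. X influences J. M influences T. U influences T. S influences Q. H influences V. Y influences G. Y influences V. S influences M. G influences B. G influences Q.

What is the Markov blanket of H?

{B, G, J, K, M, P, S, T, U, V, X, Y}

Recall MB(v) = parents ∪ children ∪ spouses, where spouses are the other parents of v's children.
H has parents J, S, Y.
Ch(H) = {B, G, M, V}.
Other parents of H's children:
  M also has parents J, S, X.
  parents(V) \ {H} = {M, U, Y}.
  G's other parents are M, T, V, Y.
  B's other parents are G, J, K, M, P, S, V.
Taking the union gives {B, G, J, K, M, P, S, T, U, V, X, Y}.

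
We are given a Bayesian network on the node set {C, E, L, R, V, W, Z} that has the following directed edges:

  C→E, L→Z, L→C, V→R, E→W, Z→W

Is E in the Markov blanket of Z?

Yes

E is a co-parent of Z: both are parents of W.
So E ∈ MB(Z).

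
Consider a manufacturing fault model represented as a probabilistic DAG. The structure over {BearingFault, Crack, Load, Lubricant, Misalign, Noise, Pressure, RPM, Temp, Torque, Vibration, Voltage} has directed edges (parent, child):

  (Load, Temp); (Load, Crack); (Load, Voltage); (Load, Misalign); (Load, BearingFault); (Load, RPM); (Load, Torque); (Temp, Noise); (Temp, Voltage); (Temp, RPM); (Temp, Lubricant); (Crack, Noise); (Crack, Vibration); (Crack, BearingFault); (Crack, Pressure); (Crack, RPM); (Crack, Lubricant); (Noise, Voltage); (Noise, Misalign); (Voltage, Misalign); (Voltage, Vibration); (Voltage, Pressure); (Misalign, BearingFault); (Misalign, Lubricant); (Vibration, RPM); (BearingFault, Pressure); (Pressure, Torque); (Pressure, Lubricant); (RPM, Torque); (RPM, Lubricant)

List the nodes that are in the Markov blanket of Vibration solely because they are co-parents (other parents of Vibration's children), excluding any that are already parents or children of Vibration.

Children of Vibration: RPM.
  RPM's other parents are Crack, Load, Temp.
Excluding nodes already adjacent to Vibration (Crack, RPM, Voltage), the co-parent-only contribution is {Load, Temp}.

{Load, Temp}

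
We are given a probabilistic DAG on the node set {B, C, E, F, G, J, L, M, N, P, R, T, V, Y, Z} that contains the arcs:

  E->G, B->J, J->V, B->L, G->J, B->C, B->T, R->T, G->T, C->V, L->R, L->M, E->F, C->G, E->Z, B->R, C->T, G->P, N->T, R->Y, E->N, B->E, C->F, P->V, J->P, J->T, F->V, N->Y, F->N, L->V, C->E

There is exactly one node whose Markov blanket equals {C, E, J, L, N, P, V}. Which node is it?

The target node must have every member of {C, E, J, L, N, P, V} as a parent, child, or co-parent, and no others.
Parents of F: C, E; children: N, V; co-parents: C, E, J, L, P.
These exactly cover the given set, so the node is F.

F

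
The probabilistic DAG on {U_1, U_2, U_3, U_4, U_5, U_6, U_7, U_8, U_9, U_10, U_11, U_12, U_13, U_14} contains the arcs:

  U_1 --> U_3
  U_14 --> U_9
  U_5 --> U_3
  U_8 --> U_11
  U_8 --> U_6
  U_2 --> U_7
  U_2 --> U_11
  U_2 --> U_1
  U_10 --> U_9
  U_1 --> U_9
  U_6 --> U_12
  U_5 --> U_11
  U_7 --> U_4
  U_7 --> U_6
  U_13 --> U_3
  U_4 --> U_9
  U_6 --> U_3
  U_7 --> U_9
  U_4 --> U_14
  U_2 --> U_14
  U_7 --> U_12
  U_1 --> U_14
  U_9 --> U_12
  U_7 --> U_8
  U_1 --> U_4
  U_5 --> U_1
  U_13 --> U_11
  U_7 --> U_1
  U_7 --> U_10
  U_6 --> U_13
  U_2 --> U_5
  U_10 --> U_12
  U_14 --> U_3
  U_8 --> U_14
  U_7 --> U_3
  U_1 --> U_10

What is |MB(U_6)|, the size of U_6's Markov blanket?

10

A node's Markov blanket = Pa ∪ Ch ∪ (parents of Ch other than the node itself).
U_6 has children U_3, U_12, U_13.
Parents of U_6: U_7, U_8.
Co-parents of U_6 (other parents of its children):
  U_13: no additional parents.
  parents(U_3) \ {U_6} = {U_1, U_5, U_7, U_13, U_14}.
  U_12's other parents are U_7, U_9, U_10.
MB(U_6) = {U_1, U_3, U_5, U_7, U_8, U_9, U_10, U_12, U_13, U_14}, which has 10 nodes.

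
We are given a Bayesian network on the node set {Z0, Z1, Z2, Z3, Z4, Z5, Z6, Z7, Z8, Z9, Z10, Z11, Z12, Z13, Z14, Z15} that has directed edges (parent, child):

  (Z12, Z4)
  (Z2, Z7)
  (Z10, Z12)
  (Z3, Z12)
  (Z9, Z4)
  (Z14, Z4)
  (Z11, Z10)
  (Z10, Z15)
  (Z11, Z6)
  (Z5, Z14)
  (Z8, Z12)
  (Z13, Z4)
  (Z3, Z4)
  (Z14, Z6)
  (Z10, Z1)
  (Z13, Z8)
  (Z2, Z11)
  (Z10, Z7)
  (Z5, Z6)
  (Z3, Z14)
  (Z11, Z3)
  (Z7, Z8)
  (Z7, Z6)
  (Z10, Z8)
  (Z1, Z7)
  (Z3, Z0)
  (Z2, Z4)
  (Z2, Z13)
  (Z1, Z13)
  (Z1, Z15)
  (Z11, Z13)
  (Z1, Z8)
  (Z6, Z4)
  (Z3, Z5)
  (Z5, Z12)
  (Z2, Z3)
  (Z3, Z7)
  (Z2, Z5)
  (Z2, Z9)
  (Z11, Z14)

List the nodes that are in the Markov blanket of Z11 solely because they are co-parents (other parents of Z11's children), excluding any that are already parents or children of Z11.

{Z1, Z5, Z7}

Children of Z11: Z3, Z6, Z10, Z13, Z14.
  Z10 has no other parent.
  Z3's other parent is Z2.
  parents(Z13) \ {Z11} = {Z1, Z2}.
  parents(Z14) \ {Z11} = {Z3, Z5}.
  parents(Z6) \ {Z11} = {Z5, Z7, Z14}.
Excluding nodes already adjacent to Z11 (Z2, Z3, Z6, Z10, Z13, Z14), the co-parent-only contribution is {Z1, Z5, Z7}.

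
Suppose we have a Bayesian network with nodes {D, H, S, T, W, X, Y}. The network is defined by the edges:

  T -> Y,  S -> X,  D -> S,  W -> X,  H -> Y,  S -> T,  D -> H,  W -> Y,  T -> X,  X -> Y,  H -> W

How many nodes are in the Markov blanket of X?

5

The Markov blanket of a node is its parents, its children, and the other parents of its children.
Ch(X) = {Y}.
Pa(X) = {S, T, W}.
Co-parents of X (other parents of its children):
  Y: H, T, W
MB(X) = {H, S, T, W, Y}, which has 5 nodes.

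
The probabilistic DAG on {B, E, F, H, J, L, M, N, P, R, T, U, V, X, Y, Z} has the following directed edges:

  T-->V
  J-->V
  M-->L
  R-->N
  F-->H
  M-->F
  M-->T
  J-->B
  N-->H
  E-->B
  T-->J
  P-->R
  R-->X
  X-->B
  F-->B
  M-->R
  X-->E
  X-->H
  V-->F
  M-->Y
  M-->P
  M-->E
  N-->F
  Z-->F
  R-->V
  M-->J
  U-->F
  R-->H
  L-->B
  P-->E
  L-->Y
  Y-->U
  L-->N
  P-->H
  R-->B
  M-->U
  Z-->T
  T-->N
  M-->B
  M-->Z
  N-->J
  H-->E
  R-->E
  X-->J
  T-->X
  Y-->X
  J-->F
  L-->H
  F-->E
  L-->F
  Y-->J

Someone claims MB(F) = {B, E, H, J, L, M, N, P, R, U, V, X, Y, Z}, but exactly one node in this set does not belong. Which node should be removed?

F's children: B, E, H.
Pa(F) = {J, L, M, N, U, V, Z}.
Parents of each child, excluding F:
  H: L, N, P, R, X
  E: H, M, P, R, X
  B: E, J, L, M, R, X
MB(F) = {B, E, H, J, L, M, N, P, R, U, V, X, Z}.
Y is neither a parent, child, nor co-parent of F, so it does not belong.

Y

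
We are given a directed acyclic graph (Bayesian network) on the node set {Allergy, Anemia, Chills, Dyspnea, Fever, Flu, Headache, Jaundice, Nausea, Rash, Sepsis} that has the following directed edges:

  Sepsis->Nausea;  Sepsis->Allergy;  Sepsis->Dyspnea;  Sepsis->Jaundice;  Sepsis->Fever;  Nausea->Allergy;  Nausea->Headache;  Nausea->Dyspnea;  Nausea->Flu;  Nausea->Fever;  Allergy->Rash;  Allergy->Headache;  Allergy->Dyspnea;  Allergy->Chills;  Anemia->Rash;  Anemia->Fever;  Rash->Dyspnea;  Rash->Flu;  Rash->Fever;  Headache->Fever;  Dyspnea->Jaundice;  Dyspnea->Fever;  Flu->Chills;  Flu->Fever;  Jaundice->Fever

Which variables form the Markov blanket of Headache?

{Allergy, Anemia, Dyspnea, Fever, Flu, Jaundice, Nausea, Rash, Sepsis}

The Markov blanket of a node is its parents, its children, and the other parents of its children.
Headache's parents: Allergy, Nausea.
Children of Headache: Fever.
Co-parents of Headache (other parents of its children):
  Fever's other parents are Anemia, Dyspnea, Flu, Jaundice, Nausea, Rash, Sepsis.
MB(Headache) = {Allergy, Anemia, Dyspnea, Fever, Flu, Jaundice, Nausea, Rash, Sepsis}.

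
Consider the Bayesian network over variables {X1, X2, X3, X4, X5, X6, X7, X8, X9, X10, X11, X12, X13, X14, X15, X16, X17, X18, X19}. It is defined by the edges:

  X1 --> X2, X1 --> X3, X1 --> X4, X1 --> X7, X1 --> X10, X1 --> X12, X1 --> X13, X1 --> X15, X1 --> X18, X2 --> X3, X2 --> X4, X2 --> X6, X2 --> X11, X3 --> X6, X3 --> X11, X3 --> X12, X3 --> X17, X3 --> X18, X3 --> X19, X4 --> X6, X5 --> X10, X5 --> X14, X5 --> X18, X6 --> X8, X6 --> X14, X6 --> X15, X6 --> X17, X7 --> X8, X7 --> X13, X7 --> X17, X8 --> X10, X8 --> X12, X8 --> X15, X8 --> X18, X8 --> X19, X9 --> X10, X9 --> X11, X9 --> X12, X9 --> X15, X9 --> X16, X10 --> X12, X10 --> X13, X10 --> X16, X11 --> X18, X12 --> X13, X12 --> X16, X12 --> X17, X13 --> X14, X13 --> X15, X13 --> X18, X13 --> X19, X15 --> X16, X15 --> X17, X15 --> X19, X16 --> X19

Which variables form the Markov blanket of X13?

{X1, X3, X5, X6, X7, X8, X9, X10, X11, X12, X14, X15, X16, X18, X19}

Pa(X13) = {X1, X7, X10, X12}.
X13 has children X14, X15, X18, X19.
Co-parents of X13 (other parents of its children):
  X14 also has parents X5, X6.
  parents(X15) \ {X13} = {X1, X6, X8, X9}.
  X18's other parents are X1, X3, X5, X8, X11.
  X19's other parents are X3, X8, X15, X16.
So the Markov blanket of X13 is {X1, X3, X5, X6, X7, X8, X9, X10, X11, X12, X14, X15, X16, X18, X19}.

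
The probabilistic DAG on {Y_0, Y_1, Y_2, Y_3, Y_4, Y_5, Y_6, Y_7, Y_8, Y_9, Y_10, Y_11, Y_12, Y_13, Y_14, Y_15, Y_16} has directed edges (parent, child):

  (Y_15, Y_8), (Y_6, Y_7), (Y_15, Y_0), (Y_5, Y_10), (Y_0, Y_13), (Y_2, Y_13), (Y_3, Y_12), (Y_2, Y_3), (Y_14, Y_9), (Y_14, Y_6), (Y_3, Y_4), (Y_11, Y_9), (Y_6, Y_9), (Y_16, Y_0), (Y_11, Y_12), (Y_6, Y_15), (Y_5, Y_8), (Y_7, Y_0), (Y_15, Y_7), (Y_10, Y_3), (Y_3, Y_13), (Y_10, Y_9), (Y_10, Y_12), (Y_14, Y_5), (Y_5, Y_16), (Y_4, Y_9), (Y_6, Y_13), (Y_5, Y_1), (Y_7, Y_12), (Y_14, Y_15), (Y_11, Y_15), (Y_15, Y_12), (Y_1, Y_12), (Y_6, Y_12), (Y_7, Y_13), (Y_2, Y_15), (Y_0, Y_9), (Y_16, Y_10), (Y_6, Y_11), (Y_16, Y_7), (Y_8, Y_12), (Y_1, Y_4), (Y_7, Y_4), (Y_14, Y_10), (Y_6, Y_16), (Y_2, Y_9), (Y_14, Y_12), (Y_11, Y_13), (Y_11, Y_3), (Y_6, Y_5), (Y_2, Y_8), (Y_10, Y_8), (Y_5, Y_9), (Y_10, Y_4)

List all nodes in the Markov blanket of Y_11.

Pa(Y_11) = {Y_6}.
Y_11 has children Y_3, Y_9, Y_12, Y_13, Y_15.
For each child, the remaining parents (spouses of Y_11):
  Y_15 also has parents Y_2, Y_6, Y_14.
  parents(Y_3) \ {Y_11} = {Y_2, Y_10}.
  Y_9's other parents are Y_0, Y_2, Y_4, Y_5, Y_6, Y_10, Y_14.
  Y_12's other parents are Y_1, Y_3, Y_6, Y_7, Y_8, Y_10, Y_14, Y_15.
  parents(Y_13) \ {Y_11} = {Y_0, Y_2, Y_3, Y_6, Y_7}.
MB(Y_11) = {Y_0, Y_1, Y_2, Y_3, Y_4, Y_5, Y_6, Y_7, Y_8, Y_9, Y_10, Y_12, Y_13, Y_14, Y_15}.

{Y_0, Y_1, Y_2, Y_3, Y_4, Y_5, Y_6, Y_7, Y_8, Y_9, Y_10, Y_12, Y_13, Y_14, Y_15}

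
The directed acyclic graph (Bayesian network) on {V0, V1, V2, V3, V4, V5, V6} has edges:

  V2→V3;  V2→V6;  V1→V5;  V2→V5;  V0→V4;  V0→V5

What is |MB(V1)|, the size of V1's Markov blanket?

By definition, MB(V1) is built from V1's parents, V1's children, and the co-parents of V1.
V1's parents: none.
V1 has child V5.
For each child, the remaining parents (spouses of V1):
  parents(V5) \ {V1} = {V0, V2}.
MB(V1) = {V0, V2, V5}, which has 3 nodes.

3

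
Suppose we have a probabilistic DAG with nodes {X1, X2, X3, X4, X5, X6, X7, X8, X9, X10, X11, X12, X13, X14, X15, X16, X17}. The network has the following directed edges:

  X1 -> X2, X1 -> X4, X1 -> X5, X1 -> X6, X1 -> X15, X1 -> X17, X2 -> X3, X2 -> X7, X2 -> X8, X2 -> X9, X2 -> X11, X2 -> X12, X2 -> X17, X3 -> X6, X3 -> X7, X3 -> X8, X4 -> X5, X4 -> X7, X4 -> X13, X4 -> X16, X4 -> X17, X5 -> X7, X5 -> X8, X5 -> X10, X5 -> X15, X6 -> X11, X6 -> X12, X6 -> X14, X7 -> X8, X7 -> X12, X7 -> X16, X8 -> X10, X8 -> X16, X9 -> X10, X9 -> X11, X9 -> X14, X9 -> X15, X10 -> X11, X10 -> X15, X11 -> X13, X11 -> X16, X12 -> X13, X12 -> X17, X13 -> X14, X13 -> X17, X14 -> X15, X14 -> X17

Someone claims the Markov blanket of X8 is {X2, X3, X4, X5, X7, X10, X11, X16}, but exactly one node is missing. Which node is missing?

X9

X8's parents: X2, X3, X5, X7.
Children of X8: X10, X16.
For each child, the remaining parents (spouses of X8):
  X10: X5, X9
  X16: X4, X7, X11
MB(X8) = {X2, X3, X4, X5, X7, X9, X10, X11, X16}.
Comparing with the claimed set, X9 is missing.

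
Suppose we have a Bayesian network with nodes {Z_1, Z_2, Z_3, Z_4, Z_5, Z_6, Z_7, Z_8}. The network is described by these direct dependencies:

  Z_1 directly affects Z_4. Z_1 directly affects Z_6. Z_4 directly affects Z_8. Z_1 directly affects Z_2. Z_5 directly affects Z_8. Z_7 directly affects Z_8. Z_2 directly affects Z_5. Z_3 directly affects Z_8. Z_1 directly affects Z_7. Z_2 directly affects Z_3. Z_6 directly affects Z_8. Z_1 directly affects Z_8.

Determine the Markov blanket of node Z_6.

{Z_1, Z_3, Z_4, Z_5, Z_7, Z_8}

Recall MB(v) = parents ∪ children ∪ spouses, where spouses are the other parents of v's children.
Pa(Z_6) = {Z_1}.
Children of Z_6: Z_8.
Parents of each child, excluding Z_6:
  Z_8: Z_1, Z_3, Z_4, Z_5, Z_7
Taking the union gives {Z_1, Z_3, Z_4, Z_5, Z_7, Z_8}.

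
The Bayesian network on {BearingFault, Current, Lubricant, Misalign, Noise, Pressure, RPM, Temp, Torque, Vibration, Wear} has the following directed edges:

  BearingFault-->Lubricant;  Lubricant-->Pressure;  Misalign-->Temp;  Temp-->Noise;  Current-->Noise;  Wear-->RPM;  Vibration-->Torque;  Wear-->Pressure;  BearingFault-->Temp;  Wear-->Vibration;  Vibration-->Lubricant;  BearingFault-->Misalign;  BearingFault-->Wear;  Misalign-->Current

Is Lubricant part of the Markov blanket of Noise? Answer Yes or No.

No

A node's Markov blanket = Pa ∪ Ch ∪ (parents of Ch other than the node itself).
Noise's children: none.
Pa(Noise) = {Current, Temp}.
Noise has no children, so there are no co-parents.
MB(Noise) = {Current, Temp}; Lubricant is not in this set.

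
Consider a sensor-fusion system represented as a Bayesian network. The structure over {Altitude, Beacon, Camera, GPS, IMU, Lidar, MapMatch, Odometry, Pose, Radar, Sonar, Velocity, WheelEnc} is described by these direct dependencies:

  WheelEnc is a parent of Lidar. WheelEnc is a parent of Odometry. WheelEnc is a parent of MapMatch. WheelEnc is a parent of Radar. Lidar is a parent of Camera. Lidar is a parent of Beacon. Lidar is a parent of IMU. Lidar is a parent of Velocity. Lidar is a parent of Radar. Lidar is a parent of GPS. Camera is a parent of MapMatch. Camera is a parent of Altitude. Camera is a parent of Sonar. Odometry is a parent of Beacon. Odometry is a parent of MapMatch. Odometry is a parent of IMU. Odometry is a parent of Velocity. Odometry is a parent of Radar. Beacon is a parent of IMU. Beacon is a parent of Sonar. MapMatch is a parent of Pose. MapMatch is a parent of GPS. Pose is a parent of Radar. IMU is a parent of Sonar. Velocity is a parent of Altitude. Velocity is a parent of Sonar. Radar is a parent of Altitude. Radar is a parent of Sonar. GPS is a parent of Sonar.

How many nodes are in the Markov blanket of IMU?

Recall MB(v) = parents ∪ children ∪ spouses, where spouses are the other parents of v's children.
Parents of IMU: Beacon, Lidar, Odometry.
IMU has child Sonar.
Parents of each child, excluding IMU:
  Sonar: Beacon, Camera, GPS, Radar, Velocity
MB(IMU) = {Beacon, Camera, GPS, Lidar, Odometry, Radar, Sonar, Velocity}, which has 8 nodes.

8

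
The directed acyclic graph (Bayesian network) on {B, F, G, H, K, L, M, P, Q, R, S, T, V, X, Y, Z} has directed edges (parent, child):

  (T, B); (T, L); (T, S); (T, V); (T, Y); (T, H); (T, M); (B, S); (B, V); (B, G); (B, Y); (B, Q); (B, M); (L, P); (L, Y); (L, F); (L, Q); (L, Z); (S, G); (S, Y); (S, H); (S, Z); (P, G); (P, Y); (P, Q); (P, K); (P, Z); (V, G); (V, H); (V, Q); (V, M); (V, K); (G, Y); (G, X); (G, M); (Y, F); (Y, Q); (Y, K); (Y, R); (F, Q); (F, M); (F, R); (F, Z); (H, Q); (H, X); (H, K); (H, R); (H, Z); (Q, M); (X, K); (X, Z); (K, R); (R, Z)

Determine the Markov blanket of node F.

F has parents L, Y.
Children of F: M, Q, R, Z.
Co-parents of F (other parents of its children):
  Q: B, H, L, P, V, Y
  M: B, G, Q, T, V
  R: H, K, Y
  Z: H, L, P, R, S, X
Taking the union gives {B, G, H, K, L, M, P, Q, R, S, T, V, X, Y, Z}.

{B, G, H, K, L, M, P, Q, R, S, T, V, X, Y, Z}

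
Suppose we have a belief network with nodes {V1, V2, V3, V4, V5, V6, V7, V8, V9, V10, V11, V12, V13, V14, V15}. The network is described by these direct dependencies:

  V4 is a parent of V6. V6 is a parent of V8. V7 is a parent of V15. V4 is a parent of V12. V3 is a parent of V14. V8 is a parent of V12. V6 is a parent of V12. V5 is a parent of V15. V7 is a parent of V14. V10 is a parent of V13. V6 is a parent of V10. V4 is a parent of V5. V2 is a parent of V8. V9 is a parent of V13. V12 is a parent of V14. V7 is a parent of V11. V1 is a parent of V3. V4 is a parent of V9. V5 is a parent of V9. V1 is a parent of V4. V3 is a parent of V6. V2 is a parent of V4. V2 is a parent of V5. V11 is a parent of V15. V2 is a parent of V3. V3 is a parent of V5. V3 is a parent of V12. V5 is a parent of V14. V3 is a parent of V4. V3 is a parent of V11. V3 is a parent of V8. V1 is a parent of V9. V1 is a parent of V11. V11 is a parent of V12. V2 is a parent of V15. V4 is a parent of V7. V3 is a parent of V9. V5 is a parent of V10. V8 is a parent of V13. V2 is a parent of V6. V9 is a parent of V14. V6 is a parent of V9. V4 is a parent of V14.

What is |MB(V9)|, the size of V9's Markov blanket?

11

V9 has children V13, V14.
V9's parents: V1, V3, V4, V5, V6.
Parents of each child, excluding V9:
  V13 also has parents V8, V10.
  V14's other parents are V3, V4, V5, V7, V12.
MB(V9) = {V1, V3, V4, V5, V6, V7, V8, V10, V12, V13, V14}, which has 11 nodes.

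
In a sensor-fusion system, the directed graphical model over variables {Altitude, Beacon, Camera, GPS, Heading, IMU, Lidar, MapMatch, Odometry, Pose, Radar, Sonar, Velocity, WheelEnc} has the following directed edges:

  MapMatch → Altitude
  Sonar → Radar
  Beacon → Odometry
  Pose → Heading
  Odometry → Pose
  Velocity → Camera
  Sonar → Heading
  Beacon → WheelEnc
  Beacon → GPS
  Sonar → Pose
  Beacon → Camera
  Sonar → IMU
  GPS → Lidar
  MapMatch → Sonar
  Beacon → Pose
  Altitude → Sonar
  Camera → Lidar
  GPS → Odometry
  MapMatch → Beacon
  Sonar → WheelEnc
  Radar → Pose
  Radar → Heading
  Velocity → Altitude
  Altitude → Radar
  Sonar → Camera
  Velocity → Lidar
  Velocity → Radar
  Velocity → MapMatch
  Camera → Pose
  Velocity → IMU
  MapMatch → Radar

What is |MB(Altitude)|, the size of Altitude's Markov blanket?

Parents of Altitude: MapMatch, Velocity.
Altitude has children Radar, Sonar.
Other parents of Altitude's children:
  parents(Sonar) \ {Altitude} = {MapMatch}.
  Radar's other parents are MapMatch, Sonar, Velocity.
MB(Altitude) = {MapMatch, Radar, Sonar, Velocity}, which has 4 nodes.

4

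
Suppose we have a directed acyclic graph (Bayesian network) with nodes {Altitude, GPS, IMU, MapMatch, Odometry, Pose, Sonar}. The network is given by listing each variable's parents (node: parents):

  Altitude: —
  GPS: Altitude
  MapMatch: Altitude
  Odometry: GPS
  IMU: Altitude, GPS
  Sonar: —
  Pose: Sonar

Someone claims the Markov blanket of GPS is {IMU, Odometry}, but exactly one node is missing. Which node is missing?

Altitude

Parents of GPS: Altitude.
GPS has children IMU, Odometry.
Other parents of GPS's children:
  Odometry has no other parent.
  parents(IMU) \ {GPS} = {Altitude}.
MB(GPS) = {Altitude, IMU, Odometry}.
Comparing with the claimed set, Altitude is missing.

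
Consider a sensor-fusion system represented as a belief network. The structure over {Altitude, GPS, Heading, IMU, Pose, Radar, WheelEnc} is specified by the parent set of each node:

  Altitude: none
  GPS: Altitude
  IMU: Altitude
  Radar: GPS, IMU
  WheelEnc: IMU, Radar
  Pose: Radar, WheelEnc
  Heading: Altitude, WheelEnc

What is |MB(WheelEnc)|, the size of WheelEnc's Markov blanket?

5

Recall MB(v) = parents ∪ children ∪ spouses, where spouses are the other parents of v's children.
Parents of WheelEnc: IMU, Radar.
WheelEnc's children: Heading, Pose.
Other parents of WheelEnc's children:
  Pose: Radar
  Heading: Altitude
MB(WheelEnc) = {Altitude, Heading, IMU, Pose, Radar}, which has 5 nodes.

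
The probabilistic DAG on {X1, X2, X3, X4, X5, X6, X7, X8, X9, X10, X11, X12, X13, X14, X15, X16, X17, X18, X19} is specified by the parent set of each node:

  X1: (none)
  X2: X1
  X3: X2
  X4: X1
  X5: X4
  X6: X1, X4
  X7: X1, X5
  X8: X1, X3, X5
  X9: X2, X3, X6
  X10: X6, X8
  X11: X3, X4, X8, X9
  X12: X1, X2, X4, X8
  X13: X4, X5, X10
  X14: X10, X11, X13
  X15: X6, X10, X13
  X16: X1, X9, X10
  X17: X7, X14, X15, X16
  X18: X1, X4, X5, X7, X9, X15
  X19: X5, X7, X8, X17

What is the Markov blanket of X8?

{X1, X2, X3, X4, X5, X6, X7, X9, X10, X11, X12, X17, X19}

By definition, MB(X8) is built from X8's parents, X8's children, and the co-parents of X8.
Pa(X8) = {X1, X3, X5}.
X8 has children X10, X11, X12, X19.
Other parents of X8's children:
  X10's other parent is X6.
  X11's other parents are X3, X4, X9.
  X12's other parents are X1, X2, X4.
  parents(X19) \ {X8} = {X5, X7, X17}.
So the Markov blanket of X8 is {X1, X2, X3, X4, X5, X6, X7, X9, X10, X11, X12, X17, X19}.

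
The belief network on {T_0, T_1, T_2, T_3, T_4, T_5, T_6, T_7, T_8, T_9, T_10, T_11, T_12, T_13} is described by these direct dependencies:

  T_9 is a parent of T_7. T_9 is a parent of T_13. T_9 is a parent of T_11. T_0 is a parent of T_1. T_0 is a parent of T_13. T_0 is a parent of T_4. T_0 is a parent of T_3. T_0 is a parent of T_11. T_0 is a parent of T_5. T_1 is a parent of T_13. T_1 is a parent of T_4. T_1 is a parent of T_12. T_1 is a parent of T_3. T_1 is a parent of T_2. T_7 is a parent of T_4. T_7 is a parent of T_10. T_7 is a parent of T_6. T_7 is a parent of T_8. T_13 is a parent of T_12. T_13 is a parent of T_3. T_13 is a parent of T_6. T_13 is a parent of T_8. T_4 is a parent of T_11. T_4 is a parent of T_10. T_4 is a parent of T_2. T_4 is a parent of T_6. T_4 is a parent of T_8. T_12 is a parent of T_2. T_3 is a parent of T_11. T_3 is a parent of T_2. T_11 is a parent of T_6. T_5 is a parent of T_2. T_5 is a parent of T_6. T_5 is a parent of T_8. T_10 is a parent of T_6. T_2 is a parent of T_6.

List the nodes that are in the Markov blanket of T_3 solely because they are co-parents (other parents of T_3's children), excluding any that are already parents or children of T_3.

Children of T_3: T_2, T_11.
  T_11's other parents are T_0, T_4, T_9.
  parents(T_2) \ {T_3} = {T_1, T_4, T_5, T_12}.
Excluding nodes already adjacent to T_3 (T_0, T_1, T_2, T_11, T_13), the co-parent-only contribution is {T_4, T_5, T_9, T_12}.

{T_4, T_5, T_9, T_12}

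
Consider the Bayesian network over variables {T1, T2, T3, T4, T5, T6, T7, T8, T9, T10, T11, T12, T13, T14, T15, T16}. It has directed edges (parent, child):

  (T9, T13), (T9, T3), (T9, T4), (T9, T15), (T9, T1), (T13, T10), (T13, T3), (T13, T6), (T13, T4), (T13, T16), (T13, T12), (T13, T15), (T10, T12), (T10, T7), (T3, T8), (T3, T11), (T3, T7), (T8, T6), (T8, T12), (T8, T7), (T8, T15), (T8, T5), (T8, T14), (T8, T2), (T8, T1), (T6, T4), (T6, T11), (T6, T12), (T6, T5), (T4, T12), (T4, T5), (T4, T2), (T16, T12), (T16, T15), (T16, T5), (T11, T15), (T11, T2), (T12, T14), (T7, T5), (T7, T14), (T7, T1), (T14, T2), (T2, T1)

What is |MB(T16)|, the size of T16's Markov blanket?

T16's parents: T13.
T16's children: T5, T12, T15.
Parents of each child, excluding T16:
  T12's other parents are T4, T6, T8, T10, T13.
  parents(T15) \ {T16} = {T8, T9, T11, T13}.
  T5 also has parents T4, T6, T7, T8.
MB(T16) = {T4, T5, T6, T7, T8, T9, T10, T11, T12, T13, T15}, which has 11 nodes.

11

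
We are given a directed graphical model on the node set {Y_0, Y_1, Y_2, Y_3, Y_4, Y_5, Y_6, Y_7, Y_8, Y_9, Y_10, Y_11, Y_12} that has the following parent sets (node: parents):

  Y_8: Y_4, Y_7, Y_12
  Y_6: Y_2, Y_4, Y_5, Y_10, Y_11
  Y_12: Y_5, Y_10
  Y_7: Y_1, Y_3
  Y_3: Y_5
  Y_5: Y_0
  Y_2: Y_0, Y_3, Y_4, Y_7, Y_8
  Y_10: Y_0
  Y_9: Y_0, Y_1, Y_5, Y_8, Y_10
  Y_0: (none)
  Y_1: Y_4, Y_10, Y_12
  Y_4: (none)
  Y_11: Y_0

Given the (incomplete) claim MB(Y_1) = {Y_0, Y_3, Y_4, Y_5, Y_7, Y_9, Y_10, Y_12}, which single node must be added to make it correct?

Y_8

Pa(Y_1) = {Y_4, Y_10, Y_12}.
Y_1 has children Y_7, Y_9.
Parents of each child, excluding Y_1:
  Y_7: Y_3
  Y_9: Y_0, Y_5, Y_8, Y_10
MB(Y_1) = {Y_0, Y_3, Y_4, Y_5, Y_7, Y_8, Y_9, Y_10, Y_12}.
Comparing with the claimed set, Y_8 is missing.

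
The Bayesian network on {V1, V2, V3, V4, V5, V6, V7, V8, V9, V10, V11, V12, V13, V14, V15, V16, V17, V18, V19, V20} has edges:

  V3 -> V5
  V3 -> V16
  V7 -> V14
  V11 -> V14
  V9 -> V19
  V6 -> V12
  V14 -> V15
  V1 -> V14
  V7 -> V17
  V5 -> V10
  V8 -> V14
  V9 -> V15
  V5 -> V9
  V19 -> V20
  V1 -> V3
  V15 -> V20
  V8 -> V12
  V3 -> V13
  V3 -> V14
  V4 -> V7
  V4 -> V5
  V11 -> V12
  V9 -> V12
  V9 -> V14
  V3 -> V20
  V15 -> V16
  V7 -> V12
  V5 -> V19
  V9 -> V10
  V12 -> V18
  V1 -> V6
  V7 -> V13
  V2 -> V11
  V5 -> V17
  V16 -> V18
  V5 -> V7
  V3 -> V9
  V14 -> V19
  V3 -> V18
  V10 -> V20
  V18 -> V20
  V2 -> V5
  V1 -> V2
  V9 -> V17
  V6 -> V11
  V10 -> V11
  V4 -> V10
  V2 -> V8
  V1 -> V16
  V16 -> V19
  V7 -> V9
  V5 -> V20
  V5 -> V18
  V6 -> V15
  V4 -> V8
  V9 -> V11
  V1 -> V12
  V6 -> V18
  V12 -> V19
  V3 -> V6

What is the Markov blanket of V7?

V7's parents: V4, V5.
V7's children: V9, V12, V13, V14, V17.
Other parents of V7's children:
  V9 also has parents V3, V5.
  V12 also has parents V1, V6, V8, V9, V11.
  parents(V13) \ {V7} = {V3}.
  parents(V14) \ {V7} = {V1, V3, V8, V9, V11}.
  V17's other parents are V5, V9.
Union: {V4, V5} ∪ {V9, V12, V13, V14, V17} ∪ {V1, V3, V5, V6, V8, V9, V11} = {V1, V3, V4, V5, V6, V8, V9, V11, V12, V13, V14, V17}.

{V1, V3, V4, V5, V6, V8, V9, V11, V12, V13, V14, V17}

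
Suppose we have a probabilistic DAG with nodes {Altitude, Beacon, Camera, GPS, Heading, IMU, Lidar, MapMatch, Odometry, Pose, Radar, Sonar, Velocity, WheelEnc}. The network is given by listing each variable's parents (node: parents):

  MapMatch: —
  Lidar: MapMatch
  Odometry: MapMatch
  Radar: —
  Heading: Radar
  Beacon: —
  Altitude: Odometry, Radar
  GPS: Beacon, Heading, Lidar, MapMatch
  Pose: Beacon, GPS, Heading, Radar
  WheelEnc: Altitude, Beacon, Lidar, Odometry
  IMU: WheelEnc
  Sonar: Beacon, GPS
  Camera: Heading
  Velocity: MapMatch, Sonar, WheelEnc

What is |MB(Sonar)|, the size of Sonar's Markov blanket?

5

By definition, MB(Sonar) is built from Sonar's parents, Sonar's children, and the co-parents of Sonar.
Sonar's parents: Beacon, GPS.
Children of Sonar: Velocity.
For each child, the remaining parents (spouses of Sonar):
  Velocity also has parents MapMatch, WheelEnc.
MB(Sonar) = {Beacon, GPS, MapMatch, Velocity, WheelEnc}, which has 5 nodes.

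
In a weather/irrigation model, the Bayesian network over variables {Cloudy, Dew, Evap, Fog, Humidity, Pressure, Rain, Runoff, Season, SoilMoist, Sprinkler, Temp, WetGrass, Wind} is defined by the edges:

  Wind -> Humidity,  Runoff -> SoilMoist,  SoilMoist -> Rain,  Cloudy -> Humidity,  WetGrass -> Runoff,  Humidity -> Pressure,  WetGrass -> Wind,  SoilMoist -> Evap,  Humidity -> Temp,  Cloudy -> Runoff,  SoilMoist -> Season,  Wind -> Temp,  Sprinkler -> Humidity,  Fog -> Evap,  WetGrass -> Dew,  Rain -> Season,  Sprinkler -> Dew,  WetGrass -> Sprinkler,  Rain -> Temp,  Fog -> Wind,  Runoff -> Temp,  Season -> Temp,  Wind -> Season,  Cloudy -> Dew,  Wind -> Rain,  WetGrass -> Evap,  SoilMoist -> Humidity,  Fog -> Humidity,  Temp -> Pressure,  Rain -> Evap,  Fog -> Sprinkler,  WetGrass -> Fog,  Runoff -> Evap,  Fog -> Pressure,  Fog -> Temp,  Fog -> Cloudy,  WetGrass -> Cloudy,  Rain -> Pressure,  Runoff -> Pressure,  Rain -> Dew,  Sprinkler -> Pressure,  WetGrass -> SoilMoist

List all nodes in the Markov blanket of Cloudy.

{Dew, Fog, Humidity, Rain, Runoff, SoilMoist, Sprinkler, WetGrass, Wind}

Pa(Cloudy) = {Fog, WetGrass}.
Cloudy's children: Dew, Humidity, Runoff.
Co-parents of Cloudy (other parents of its children):
  Runoff also has parent WetGrass.
  parents(Humidity) \ {Cloudy} = {Fog, SoilMoist, Sprinkler, Wind}.
  Dew also has parents Rain, Sprinkler, WetGrass.
Taking the union gives {Dew, Fog, Humidity, Rain, Runoff, SoilMoist, Sprinkler, WetGrass, Wind}.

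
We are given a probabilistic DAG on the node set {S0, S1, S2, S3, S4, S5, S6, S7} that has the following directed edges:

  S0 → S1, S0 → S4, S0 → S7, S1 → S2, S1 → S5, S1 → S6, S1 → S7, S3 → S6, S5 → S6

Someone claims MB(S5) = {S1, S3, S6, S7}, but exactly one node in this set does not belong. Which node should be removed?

Parents of S5: S1.
Ch(S5) = {S6}.
Co-parents of S5 (other parents of its children):
  S6 also has parents S1, S3.
MB(S5) = {S1, S3, S6}.
S7 is neither a parent, child, nor co-parent of S5, so it does not belong.

S7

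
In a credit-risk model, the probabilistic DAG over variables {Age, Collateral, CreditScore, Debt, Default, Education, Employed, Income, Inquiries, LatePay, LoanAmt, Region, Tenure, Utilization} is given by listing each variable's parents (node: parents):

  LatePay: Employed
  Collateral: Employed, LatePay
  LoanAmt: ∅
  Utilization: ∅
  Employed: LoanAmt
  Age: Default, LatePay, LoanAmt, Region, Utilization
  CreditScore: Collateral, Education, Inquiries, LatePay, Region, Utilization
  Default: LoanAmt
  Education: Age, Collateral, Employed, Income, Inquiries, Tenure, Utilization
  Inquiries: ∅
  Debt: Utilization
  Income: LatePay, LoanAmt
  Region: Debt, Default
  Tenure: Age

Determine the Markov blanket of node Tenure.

Tenure has child Education.
Tenure's parents: Age.
For each child, the remaining parents (spouses of Tenure):
  Education: Age, Collateral, Employed, Income, Inquiries, Utilization
So the Markov blanket of Tenure is {Age, Collateral, Education, Employed, Income, Inquiries, Utilization}.

{Age, Collateral, Education, Employed, Income, Inquiries, Utilization}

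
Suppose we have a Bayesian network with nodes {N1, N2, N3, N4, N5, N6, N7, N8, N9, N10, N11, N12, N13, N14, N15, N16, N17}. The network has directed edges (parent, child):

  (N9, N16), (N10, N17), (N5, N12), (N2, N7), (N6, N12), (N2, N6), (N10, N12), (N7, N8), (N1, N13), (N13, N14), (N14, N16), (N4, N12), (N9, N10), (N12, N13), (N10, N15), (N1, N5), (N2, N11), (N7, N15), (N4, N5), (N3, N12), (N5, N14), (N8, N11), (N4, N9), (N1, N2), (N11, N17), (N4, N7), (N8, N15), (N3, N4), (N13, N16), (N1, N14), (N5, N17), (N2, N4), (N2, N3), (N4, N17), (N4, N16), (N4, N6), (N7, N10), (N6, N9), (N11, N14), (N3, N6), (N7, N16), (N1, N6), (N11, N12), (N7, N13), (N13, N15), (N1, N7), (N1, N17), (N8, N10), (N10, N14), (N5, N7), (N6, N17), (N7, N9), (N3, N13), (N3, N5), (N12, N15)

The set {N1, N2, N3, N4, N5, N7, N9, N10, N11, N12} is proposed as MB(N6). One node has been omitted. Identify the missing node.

N17

A node's Markov blanket = Pa ∪ Ch ∪ (parents of Ch other than the node itself).
N6's parents: N1, N2, N3, N4.
N6's children: N9, N12, N17.
Co-parents of N6 (other parents of its children):
  N9: N4, N7
  N12: N3, N4, N5, N10, N11
  N17: N1, N4, N5, N10, N11
MB(N6) = {N1, N2, N3, N4, N5, N7, N9, N10, N11, N12, N17}.
Comparing with the claimed set, N17 is missing.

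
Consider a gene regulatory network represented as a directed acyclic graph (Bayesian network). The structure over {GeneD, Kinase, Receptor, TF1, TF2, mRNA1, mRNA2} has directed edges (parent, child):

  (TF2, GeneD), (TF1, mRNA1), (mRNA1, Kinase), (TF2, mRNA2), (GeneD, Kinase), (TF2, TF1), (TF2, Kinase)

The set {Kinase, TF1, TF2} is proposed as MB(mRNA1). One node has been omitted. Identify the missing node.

GeneD

Parents of mRNA1: TF1.
Children of mRNA1: Kinase.
Parents of each child, excluding mRNA1:
  parents(Kinase) \ {mRNA1} = {GeneD, TF2}.
MB(mRNA1) = {GeneD, Kinase, TF1, TF2}.
Comparing with the claimed set, GeneD is missing.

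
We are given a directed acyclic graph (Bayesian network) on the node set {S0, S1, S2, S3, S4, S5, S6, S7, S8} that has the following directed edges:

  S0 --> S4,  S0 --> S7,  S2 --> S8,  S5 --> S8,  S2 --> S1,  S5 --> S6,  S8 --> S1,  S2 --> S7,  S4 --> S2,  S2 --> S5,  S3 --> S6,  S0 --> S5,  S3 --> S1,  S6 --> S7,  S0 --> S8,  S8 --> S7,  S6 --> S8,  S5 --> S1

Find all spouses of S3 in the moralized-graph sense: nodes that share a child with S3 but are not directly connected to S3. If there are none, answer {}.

{S2, S5, S8}

Children of S3: S1, S6.
  S6: S5
  S1: S2, S5, S8
Excluding nodes already adjacent to S3 (S1, S6), the co-parent-only contribution is {S2, S5, S8}.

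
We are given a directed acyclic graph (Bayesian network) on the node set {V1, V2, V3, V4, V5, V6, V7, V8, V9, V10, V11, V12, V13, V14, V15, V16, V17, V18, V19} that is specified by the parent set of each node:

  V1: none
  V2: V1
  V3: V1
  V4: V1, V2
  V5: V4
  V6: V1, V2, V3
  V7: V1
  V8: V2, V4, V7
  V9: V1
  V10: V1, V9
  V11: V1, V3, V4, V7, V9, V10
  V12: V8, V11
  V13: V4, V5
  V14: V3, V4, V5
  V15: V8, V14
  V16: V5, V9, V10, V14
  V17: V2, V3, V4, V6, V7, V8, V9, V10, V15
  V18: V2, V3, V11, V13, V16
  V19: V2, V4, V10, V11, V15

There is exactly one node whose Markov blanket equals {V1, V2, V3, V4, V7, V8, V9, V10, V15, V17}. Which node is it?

The target node must have every member of {V1, V2, V3, V4, V7, V8, V9, V10, V15, V17} as a parent, child, or co-parent, and no others.
Parents of V6: V1, V2, V3; children: V17; co-parents: V2, V3, V4, V7, V8, V9, V10, V15.
These exactly cover the given set, so the node is V6.

V6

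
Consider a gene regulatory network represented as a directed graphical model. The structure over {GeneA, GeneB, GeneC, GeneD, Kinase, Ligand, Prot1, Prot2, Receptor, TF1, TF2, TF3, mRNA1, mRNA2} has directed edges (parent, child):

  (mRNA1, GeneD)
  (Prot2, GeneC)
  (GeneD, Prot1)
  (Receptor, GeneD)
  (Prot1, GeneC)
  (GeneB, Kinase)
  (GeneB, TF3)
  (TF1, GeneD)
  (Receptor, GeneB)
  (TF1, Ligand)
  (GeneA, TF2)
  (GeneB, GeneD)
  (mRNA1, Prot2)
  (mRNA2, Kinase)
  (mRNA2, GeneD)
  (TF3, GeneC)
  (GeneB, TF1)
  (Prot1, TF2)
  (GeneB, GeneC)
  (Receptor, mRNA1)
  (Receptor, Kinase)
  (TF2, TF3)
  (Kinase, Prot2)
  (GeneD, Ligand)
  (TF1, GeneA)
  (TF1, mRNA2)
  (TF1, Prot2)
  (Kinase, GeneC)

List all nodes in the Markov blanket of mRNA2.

{GeneB, GeneD, Kinase, Receptor, TF1, mRNA1}

A node's Markov blanket = Pa ∪ Ch ∪ (parents of Ch other than the node itself).
mRNA2 has children GeneD, Kinase.
mRNA2 has parent TF1.
For each child, the remaining parents (spouses of mRNA2):
  GeneD also has parents GeneB, Receptor, TF1, mRNA1.
  parents(Kinase) \ {mRNA2} = {GeneB, Receptor}.
MB(mRNA2) = {GeneB, GeneD, Kinase, Receptor, TF1, mRNA1}.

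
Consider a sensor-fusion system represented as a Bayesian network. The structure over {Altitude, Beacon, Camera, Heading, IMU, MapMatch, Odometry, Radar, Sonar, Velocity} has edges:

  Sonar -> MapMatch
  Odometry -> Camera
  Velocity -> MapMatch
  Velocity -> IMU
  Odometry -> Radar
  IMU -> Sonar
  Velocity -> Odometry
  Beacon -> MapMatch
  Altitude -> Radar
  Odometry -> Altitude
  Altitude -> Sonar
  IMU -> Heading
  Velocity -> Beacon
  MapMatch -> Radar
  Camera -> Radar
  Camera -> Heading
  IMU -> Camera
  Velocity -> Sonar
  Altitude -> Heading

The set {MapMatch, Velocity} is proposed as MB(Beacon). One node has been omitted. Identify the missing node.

Recall MB(v) = parents ∪ children ∪ spouses, where spouses are the other parents of v's children.
Beacon has parent Velocity.
Beacon has child MapMatch.
For each child, the remaining parents (spouses of Beacon):
  MapMatch: Sonar, Velocity
MB(Beacon) = {MapMatch, Sonar, Velocity}.
Comparing with the claimed set, Sonar is missing.

Sonar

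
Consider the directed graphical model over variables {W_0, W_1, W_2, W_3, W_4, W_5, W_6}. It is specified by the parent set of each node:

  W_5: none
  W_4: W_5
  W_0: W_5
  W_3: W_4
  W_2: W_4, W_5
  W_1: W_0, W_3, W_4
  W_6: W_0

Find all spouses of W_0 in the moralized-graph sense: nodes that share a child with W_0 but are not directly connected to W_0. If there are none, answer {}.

Children of W_0: W_1, W_6.
  parents(W_1) \ {W_0} = {W_3, W_4}.
  W_6 has no other parent.
Excluding nodes already adjacent to W_0 (W_1, W_5, W_6), the co-parent-only contribution is {W_3, W_4}.

{W_3, W_4}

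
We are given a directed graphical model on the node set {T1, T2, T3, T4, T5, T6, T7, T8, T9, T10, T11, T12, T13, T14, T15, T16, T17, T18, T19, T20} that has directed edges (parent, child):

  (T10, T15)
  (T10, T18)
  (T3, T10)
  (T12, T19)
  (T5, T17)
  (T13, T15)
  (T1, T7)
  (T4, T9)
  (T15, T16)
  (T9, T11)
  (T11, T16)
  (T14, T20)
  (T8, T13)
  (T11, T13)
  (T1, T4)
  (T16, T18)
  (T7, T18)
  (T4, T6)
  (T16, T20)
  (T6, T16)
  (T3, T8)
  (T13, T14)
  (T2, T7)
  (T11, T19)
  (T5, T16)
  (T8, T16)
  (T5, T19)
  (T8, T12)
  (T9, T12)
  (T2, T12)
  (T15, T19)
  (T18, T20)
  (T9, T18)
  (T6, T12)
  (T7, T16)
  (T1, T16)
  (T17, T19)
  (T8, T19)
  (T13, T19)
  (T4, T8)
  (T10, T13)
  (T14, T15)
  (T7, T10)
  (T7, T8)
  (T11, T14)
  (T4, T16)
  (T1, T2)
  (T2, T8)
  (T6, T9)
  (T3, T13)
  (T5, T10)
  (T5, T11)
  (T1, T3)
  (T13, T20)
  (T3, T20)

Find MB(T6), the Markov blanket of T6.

Recall MB(v) = parents ∪ children ∪ spouses, where spouses are the other parents of v's children.
Pa(T6) = {T4}.
Ch(T6) = {T9, T12, T16}.
Parents of each child, excluding T6:
  parents(T9) \ {T6} = {T4}.
  parents(T12) \ {T6} = {T2, T8, T9}.
  parents(T16) \ {T6} = {T1, T4, T5, T7, T8, T11, T15}.
Taking the union gives {T1, T2, T4, T5, T7, T8, T9, T11, T12, T15, T16}.

{T1, T2, T4, T5, T7, T8, T9, T11, T12, T15, T16}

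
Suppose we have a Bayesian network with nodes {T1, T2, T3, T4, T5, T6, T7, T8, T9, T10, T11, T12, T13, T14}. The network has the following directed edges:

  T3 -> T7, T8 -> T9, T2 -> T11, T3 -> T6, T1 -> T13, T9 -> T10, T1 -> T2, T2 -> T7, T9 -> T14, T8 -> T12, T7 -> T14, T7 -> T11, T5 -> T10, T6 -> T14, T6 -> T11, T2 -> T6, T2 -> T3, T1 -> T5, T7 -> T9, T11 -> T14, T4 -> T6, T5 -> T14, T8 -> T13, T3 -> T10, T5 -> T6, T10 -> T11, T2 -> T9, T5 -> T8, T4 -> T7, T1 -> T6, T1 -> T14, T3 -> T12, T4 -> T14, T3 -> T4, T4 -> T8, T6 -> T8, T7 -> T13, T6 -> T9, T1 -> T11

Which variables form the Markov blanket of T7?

By definition, MB(T7) is built from T7's parents, T7's children, and the co-parents of T7.
Children of T7: T9, T11, T13, T14.
T7's parents: T2, T3, T4.
For each child, the remaining parents (spouses of T7):
  T9: T2, T6, T8
  T11: T1, T2, T6, T10
  T13: T1, T8
  T14: T1, T4, T5, T6, T9, T11
Union: {T2, T3, T4} ∪ {T9, T11, T13, T14} ∪ {T1, T2, T4, T5, T6, T8, T9, T10, T11} = {T1, T2, T3, T4, T5, T6, T8, T9, T10, T11, T13, T14}.

{T1, T2, T3, T4, T5, T6, T8, T9, T10, T11, T13, T14}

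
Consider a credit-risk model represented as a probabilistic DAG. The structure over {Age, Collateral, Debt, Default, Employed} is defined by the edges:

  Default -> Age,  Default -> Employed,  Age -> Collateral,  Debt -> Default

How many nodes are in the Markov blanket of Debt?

1

Debt's children: Default.
Parents of Debt: none.
For each child, the remaining parents (spouses of Debt):
  Default has no other parent.
MB(Debt) = {Default}, which has 1 node.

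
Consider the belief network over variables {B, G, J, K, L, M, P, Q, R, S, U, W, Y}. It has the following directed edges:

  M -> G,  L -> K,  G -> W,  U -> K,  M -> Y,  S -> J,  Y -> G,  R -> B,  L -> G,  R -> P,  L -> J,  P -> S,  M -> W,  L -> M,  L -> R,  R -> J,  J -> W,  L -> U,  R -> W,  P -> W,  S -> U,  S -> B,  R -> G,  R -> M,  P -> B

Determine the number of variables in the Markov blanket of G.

7

The Markov blanket of a node is its parents, its children, and the other parents of its children.
G's children: W.
G's parents: L, M, R, Y.
Co-parents of G (other parents of its children):
  W: J, M, P, R
MB(G) = {J, L, M, P, R, W, Y}, which has 7 nodes.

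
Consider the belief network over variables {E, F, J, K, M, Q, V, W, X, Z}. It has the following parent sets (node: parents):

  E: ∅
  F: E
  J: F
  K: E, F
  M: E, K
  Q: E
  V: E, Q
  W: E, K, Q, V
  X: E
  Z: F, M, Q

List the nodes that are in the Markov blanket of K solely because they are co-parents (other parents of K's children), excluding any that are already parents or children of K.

{Q, V}

Children of K: M, W.
  parents(M) \ {K} = {E}.
  W's other parents are E, Q, V.
Excluding nodes already adjacent to K (E, F, M, W), the co-parent-only contribution is {Q, V}.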